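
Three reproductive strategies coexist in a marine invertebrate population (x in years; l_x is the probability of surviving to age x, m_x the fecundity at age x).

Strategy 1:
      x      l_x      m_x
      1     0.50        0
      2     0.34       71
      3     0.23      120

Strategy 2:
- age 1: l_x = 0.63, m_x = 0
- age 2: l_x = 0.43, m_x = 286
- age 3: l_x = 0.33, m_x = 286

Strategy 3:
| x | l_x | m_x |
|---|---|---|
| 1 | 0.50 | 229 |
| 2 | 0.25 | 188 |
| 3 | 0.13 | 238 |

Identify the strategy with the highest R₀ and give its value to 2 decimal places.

217.36

Strategy 1: R₀ = 0.50×0 + 0.34×71 + 0.23×120 = 51.7400
Strategy 2: R₀ = 0.63×0 + 0.43×286 + 0.33×286 = 217.3600
Strategy 3: R₀ = 0.50×229 + 0.25×188 + 0.13×238 = 192.4400
Highest R₀: strategy 2 with 217.3600.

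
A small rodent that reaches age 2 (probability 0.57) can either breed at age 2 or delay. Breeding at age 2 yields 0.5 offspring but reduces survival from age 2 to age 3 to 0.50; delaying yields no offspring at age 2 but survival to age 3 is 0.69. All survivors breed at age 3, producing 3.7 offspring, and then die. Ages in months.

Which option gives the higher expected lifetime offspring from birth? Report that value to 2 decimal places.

1.46

breed at age 2: R₀ = 0.57 × (0.5 + 0.50 × 3.7) = 0.57 × 2.3500 = 1.3395
delay to age 3: R₀ = 0.57 × (0.69 × 3.7) = 0.57 × 2.5530 = 1.4552
Higher: delay to age 3 (1.4552).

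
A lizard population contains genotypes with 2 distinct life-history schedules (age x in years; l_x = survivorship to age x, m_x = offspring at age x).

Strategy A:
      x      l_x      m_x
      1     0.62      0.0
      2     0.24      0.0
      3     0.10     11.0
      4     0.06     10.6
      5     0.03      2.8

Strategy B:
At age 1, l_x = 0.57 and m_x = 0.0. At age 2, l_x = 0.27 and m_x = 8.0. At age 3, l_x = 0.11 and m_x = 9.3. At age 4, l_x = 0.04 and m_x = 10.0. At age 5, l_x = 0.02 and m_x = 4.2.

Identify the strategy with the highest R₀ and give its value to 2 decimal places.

Strategy A: R₀ = 0.62×0.0 + 0.24×0.0 + 0.10×11.0 + 0.06×10.6 + 0.03×2.8 = 1.8200
Strategy B: R₀ = 0.57×0.0 + 0.27×8.0 + 0.11×9.3 + 0.04×10.0 + 0.02×4.2 = 3.6670
Highest R₀: strategy B with 3.6670.

3.67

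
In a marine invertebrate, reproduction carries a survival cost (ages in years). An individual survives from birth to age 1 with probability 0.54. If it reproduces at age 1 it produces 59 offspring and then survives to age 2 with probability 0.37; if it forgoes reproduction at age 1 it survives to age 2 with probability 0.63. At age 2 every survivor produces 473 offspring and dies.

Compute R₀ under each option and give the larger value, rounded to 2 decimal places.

160.91

breed at age 1: R₀ = 0.54 × (59 + 0.37 × 473) = 0.54 × 234.0100 = 126.3654
delay to age 2: R₀ = 0.54 × (0.63 × 473) = 0.54 × 297.9900 = 160.9146
Higher: delay to age 2 (160.9146).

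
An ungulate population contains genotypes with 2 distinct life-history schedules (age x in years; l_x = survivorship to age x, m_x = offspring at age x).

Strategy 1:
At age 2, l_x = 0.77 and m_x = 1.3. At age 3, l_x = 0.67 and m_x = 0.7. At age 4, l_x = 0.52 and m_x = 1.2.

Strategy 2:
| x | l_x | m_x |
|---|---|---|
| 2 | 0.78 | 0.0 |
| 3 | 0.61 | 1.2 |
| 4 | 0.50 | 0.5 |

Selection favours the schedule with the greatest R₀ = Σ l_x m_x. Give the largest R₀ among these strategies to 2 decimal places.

2.09

Strategy 1: R₀ = 0.77×1.3 + 0.67×0.7 + 0.52×1.2 = 2.0940
Strategy 2: R₀ = 0.78×0.0 + 0.61×1.2 + 0.50×0.5 = 0.9820
Highest R₀: strategy 1 with 2.0940.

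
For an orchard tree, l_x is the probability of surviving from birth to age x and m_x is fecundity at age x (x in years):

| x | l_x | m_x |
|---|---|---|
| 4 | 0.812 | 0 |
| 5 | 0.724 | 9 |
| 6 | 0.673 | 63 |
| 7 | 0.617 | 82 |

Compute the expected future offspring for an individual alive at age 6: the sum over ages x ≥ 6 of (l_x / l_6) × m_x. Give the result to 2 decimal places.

138.18

l_6 = 0.673. Conditional survival from age 6 to x is l_x / l_6.
  x=6: (0.673/0.673) × 63 = 63.0000
  x=7: (0.617/0.673) × 82 = 75.1768
Sum = 63.0000 + 75.1768 = 138.1768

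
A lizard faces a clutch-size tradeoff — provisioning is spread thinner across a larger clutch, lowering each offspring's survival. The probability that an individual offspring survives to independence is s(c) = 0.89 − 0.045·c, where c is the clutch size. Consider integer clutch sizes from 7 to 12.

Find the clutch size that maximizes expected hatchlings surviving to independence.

Expected hatchlings surviving to independence = c × s(c):
  c=7: 7 × 0.575 = 4.025
  c=8: 8 × 0.530 = 4.240
  c=9: 9 × 0.485 = 4.365
  c=10: 10 × 0.440 = 4.400
  c=11: 11 × 0.395 = 4.345
  c=12: 12 × 0.350 = 4.200
Maximum at c = 10 (4.400 hatchlings surviving to independence).

10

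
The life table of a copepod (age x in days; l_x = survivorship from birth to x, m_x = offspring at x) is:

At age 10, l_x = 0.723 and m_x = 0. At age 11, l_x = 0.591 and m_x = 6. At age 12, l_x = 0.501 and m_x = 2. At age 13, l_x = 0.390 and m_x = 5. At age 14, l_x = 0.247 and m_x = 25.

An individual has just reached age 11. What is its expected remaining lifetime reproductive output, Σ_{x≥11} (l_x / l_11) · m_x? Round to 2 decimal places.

21.44

l_11 = 0.591. Conditional survival from age 11 to x is l_x / l_11.
  x=11: (0.591/0.591) × 6 = 6.0000
  x=12: (0.501/0.591) × 2 = 1.6954
  x=13: (0.390/0.591) × 5 = 3.2995
  x=14: (0.247/0.591) × 25 = 10.4484
Sum = 6.0000 + 1.6954 + 3.2995 + 10.4484 = 21.4433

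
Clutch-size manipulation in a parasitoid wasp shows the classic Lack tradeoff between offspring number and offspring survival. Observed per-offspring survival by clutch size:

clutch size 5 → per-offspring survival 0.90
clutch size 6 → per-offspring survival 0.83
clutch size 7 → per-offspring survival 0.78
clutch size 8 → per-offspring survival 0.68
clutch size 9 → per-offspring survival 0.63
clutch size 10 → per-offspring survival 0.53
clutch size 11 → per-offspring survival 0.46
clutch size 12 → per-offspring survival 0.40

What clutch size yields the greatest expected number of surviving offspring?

9

Expected surviving offspring = c × s(c):
  c=5: 5 × 0.90 = 4.500
  c=6: 6 × 0.83 = 4.980
  c=7: 7 × 0.78 = 5.460
  c=8: 8 × 0.68 = 5.440
  c=9: 9 × 0.63 = 5.670
  c=10: 10 × 0.53 = 5.300
  c=11: 11 × 0.46 = 5.060
  c=12: 12 × 0.40 = 4.800
Maximum at c = 9 (5.670 surviving offspring).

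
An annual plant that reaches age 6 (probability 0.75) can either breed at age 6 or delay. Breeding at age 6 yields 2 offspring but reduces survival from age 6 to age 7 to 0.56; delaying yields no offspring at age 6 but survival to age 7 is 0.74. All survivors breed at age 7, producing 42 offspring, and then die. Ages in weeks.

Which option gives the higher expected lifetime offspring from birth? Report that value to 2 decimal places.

breed at age 6: R₀ = 0.75 × (2 + 0.56 × 42) = 0.75 × 25.5200 = 19.1400
delay to age 7: R₀ = 0.75 × (0.74 × 42) = 0.75 × 31.0800 = 23.3100
Higher: delay to age 7 (23.3100).

23.31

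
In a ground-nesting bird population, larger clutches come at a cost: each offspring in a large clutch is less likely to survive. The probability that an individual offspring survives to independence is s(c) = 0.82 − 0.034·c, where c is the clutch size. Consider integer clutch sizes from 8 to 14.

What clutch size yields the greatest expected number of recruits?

Expected recruits = c × s(c):
  c=8: 8 × 0.548 = 4.384
  c=9: 9 × 0.514 = 4.626
  c=10: 10 × 0.480 = 4.800
  c=11: 11 × 0.446 = 4.906
  c=12: 12 × 0.412 = 4.944
  c=13: 13 × 0.378 = 4.914
  c=14: 14 × 0.344 = 4.816
Maximum at c = 12 (4.944 recruits).

12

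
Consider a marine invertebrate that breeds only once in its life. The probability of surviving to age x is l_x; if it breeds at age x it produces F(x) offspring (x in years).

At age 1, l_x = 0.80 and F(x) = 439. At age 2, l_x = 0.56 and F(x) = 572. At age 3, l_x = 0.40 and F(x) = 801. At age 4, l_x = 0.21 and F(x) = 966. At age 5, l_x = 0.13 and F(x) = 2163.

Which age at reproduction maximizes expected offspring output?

1

Expected offspring if breeding at age x = l_x × F(x):
  age 1: 0.80 × 439 = 351.200
  age 2: 0.56 × 572 = 320.320
  age 3: 0.40 × 801 = 320.400
  age 4: 0.21 × 966 = 202.860
  age 5: 0.13 × 2163 = 281.190
Maximum at age 1 (351.200).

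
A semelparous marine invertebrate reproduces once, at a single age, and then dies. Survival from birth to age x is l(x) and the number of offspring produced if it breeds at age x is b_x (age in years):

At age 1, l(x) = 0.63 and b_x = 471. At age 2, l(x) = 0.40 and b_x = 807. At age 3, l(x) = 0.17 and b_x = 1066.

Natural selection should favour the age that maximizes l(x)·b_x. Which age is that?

Expected offspring if breeding at age x = l(x) × b_x:
  age 1: 0.63 × 471 = 296.730
  age 2: 0.40 × 807 = 322.800
  age 3: 0.17 × 1066 = 181.220
Maximum at age 2 (322.800).

2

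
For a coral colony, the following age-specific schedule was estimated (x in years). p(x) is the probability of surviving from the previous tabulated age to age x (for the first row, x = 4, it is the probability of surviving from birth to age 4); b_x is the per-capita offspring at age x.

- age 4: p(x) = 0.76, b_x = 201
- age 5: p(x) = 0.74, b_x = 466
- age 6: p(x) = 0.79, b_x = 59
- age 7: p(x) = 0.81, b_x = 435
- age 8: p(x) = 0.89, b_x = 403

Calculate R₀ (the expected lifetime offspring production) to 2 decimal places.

726.68

Survivorship from birth: l_x = p_4·p_5·…·p_x.
  l_4 = 0.76000
  l_5 = 0.56240
  l_6 = 0.44430
  l_7 = 0.35988
  l_8 = 0.32029
R₀ = Σ l_x b_x:
  age 4: 0.76000 × 201 = 152.7600
  age 5: 0.56240 × 466 = 262.0784
  age 6: 0.44430 × 59 = 26.2137
  age 7: 0.35988 × 435 = 156.5478
  age 8: 0.32029 × 403 = 129.0769
R₀ = 152.7600 + 262.0784 + 26.2137 + 156.5478 + 129.0769 = 726.6768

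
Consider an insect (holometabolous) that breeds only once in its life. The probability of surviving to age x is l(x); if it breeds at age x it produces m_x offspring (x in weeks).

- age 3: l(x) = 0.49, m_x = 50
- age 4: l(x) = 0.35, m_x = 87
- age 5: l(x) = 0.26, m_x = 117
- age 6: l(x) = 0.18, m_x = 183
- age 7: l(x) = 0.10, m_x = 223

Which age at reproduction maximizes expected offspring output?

Expected offspring if breeding at age x = l(x) × m_x:
  age 3: 0.49 × 50 = 24.500
  age 4: 0.35 × 87 = 30.450
  age 5: 0.26 × 117 = 30.420
  age 6: 0.18 × 183 = 32.940
  age 7: 0.10 × 223 = 22.300
Maximum at age 6 (32.940).

6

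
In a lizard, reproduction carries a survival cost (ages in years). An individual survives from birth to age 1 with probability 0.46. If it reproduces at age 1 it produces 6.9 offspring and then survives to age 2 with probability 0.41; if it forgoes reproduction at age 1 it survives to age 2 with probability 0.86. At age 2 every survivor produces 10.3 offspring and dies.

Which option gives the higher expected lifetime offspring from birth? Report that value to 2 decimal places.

breed at age 1: R₀ = 0.46 × (6.9 + 0.41 × 10.3) = 0.46 × 11.1230 = 5.1166
delay to age 2: R₀ = 0.46 × (0.86 × 10.3) = 0.46 × 8.8580 = 4.0747
Higher: breed at age 1 (5.1166).

5.12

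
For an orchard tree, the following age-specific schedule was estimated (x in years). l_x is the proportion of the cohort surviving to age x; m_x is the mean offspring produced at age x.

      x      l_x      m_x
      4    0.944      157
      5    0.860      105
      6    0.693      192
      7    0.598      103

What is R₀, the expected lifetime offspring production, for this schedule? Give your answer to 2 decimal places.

R₀ = Σ l_x m_x:
  age 4: 0.944 × 157 = 148.2080
  age 5: 0.860 × 105 = 90.3000
  age 6: 0.693 × 192 = 133.0560
  age 7: 0.598 × 103 = 61.5940
R₀ = 148.2080 + 90.3000 + 133.0560 + 61.5940 = 433.1580

433.16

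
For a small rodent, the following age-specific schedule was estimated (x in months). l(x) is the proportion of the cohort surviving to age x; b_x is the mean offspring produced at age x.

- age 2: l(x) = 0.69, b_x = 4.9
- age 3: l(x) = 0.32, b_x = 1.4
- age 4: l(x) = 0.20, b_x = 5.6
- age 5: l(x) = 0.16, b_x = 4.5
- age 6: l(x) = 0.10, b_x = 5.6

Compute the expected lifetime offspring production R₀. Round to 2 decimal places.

R₀ = Σ l(x) b_x:
  age 2: 0.69 × 4.9 = 3.3810
  age 3: 0.32 × 1.4 = 0.4480
  age 4: 0.20 × 5.6 = 1.1200
  age 5: 0.16 × 4.5 = 0.7200
  age 6: 0.10 × 5.6 = 0.5600
R₀ = 3.3810 + 0.4480 + 1.1200 + 0.7200 + 0.5600 = 6.2290

6.23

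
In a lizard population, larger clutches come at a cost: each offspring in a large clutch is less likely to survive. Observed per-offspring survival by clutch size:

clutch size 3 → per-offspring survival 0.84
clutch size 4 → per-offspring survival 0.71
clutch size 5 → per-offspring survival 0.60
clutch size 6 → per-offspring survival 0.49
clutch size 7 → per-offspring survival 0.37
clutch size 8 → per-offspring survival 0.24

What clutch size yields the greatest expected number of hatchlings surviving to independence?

Expected hatchlings surviving to independence = c × s(c):
  c=3: 3 × 0.84 = 2.520
  c=4: 4 × 0.71 = 2.840
  c=5: 5 × 0.60 = 3.000
  c=6: 6 × 0.49 = 2.940
  c=7: 7 × 0.37 = 2.590
  c=8: 8 × 0.24 = 1.920
Maximum at c = 5 (3.000 hatchlings surviving to independence).

5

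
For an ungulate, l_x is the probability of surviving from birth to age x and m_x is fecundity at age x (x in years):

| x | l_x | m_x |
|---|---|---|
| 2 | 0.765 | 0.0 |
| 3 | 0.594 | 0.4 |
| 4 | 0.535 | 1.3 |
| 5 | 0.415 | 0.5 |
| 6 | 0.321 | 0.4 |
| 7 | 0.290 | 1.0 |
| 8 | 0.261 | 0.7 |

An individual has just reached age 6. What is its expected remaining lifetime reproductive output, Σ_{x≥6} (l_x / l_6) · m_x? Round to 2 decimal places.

1.87

l_6 = 0.321. Conditional survival from age 6 to x is l_x / l_6.
  x=6: (0.321/0.321) × 0.4 = 0.4000
  x=7: (0.290/0.321) × 1.0 = 0.9034
  x=8: (0.261/0.321) × 0.7 = 0.5692
Sum = 0.4000 + 0.9034 + 0.5692 = 1.8726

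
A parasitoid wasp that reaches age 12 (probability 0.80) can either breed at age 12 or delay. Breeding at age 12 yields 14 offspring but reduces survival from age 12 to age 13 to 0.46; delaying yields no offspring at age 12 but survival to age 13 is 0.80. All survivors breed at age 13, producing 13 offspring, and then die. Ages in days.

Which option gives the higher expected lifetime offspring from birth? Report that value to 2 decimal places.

15.98

breed at age 12: R₀ = 0.80 × (14 + 0.46 × 13) = 0.80 × 19.9800 = 15.9840
delay to age 13: R₀ = 0.80 × (0.80 × 13) = 0.80 × 10.4000 = 8.3200
Higher: breed at age 12 (15.9840).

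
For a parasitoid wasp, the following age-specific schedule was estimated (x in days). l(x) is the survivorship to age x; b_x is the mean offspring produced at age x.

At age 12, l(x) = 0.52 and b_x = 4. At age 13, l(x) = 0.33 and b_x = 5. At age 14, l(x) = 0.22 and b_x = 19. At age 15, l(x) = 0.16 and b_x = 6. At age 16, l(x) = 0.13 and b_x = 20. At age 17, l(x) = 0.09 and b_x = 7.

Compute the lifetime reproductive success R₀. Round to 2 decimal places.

R₀ = Σ l(x) b_x:
  age 12: 0.52 × 4 = 2.0800
  age 13: 0.33 × 5 = 1.6500
  age 14: 0.22 × 19 = 4.1800
  age 15: 0.16 × 6 = 0.9600
  age 16: 0.13 × 20 = 2.6000
  age 17: 0.09 × 7 = 0.6300
R₀ = 2.0800 + 1.6500 + 4.1800 + 0.9600 + 2.6000 + 0.6300 = 12.1000

12.10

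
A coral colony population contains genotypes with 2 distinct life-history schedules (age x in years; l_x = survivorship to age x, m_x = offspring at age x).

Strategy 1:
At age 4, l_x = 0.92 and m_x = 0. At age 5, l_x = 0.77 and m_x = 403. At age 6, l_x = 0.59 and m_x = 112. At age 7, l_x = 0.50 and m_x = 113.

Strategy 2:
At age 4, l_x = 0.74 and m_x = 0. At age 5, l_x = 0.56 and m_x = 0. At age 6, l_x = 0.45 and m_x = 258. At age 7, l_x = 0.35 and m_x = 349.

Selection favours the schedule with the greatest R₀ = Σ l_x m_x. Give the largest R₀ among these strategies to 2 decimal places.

Strategy 1: R₀ = 0.92×0 + 0.77×403 + 0.59×112 + 0.50×113 = 432.8900
Strategy 2: R₀ = 0.74×0 + 0.56×0 + 0.45×258 + 0.35×349 = 238.2500
Highest R₀: strategy 1 with 432.8900.

432.89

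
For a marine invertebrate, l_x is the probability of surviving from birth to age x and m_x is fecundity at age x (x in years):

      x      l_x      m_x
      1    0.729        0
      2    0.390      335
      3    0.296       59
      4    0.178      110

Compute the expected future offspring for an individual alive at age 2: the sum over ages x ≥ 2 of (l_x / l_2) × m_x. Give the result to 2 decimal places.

429.98

l_2 = 0.390. Conditional survival from age 2 to x is l_x / l_2.
  x=2: (0.390/0.390) × 335 = 335.0000
  x=3: (0.296/0.390) × 59 = 44.7795
  x=4: (0.178/0.390) × 110 = 50.2051
Sum = 335.0000 + 44.7795 + 50.2051 = 429.9846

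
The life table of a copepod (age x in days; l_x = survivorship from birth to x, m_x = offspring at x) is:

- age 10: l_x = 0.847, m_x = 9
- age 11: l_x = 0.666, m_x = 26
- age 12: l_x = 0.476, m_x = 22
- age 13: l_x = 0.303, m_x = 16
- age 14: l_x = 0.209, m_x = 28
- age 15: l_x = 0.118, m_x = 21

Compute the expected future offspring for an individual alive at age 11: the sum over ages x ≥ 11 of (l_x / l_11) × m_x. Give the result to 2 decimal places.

61.51

l_11 = 0.666. Conditional survival from age 11 to x is l_x / l_11.
  x=11: (0.666/0.666) × 26 = 26.0000
  x=12: (0.476/0.666) × 22 = 15.7237
  x=13: (0.303/0.666) × 16 = 7.2793
  x=14: (0.209/0.666) × 28 = 8.7868
  x=15: (0.118/0.666) × 21 = 3.7207
Sum = 26.0000 + 15.7237 + 7.2793 + 8.7868 + 3.7207 = 61.5105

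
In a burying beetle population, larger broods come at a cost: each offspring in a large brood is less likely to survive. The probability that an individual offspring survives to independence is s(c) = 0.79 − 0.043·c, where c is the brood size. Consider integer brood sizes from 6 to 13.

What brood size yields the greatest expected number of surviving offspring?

Expected surviving offspring = c × s(c):
  c=6: 6 × 0.532 = 3.192
  c=7: 7 × 0.489 = 3.423
  c=8: 8 × 0.446 = 3.568
  c=9: 9 × 0.403 = 3.627
  c=10: 10 × 0.360 = 3.600
  c=11: 11 × 0.317 = 3.487
  c=12: 12 × 0.274 = 3.288
  c=13: 13 × 0.231 = 3.003
Maximum at c = 9 (3.627 surviving offspring).

9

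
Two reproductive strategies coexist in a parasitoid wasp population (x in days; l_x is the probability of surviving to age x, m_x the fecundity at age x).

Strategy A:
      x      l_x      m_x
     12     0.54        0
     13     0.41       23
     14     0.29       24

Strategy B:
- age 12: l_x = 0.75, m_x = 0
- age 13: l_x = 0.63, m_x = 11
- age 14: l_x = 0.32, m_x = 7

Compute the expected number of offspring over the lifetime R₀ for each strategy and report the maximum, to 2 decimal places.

Strategy A: R₀ = 0.54×0 + 0.41×23 + 0.29×24 = 16.3900
Strategy B: R₀ = 0.75×0 + 0.63×11 + 0.32×7 = 9.1700
Highest R₀: strategy A with 16.3900.

16.39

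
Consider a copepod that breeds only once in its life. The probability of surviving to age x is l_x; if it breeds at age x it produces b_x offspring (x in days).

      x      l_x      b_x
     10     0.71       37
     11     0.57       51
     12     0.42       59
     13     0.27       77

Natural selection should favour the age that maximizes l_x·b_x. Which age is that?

11

Expected offspring if breeding at age x = l_x × b_x:
  age 10: 0.71 × 37 = 26.270
  age 11: 0.57 × 51 = 29.070
  age 12: 0.42 × 59 = 24.780
  age 13: 0.27 × 77 = 20.790
Maximum at age 11 (29.070).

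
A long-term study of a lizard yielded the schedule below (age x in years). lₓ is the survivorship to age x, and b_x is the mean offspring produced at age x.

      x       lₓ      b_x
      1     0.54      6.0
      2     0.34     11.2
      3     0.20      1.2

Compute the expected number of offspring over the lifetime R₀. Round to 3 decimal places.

R₀ = Σ lₓ b_x:
  age 1: 0.54 × 6.0 = 3.2400
  age 2: 0.34 × 11.2 = 3.8080
  age 3: 0.20 × 1.2 = 0.2400
R₀ = 3.2400 + 3.8080 + 0.2400 = 7.2880

7.288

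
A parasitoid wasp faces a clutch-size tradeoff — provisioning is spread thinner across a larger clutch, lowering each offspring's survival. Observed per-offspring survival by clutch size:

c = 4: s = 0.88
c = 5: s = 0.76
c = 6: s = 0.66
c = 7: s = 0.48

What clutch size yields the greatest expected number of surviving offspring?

Expected surviving offspring = c × s(c):
  c=4: 4 × 0.88 = 3.520
  c=5: 5 × 0.76 = 3.800
  c=6: 6 × 0.66 = 3.960
  c=7: 7 × 0.48 = 3.360
Maximum at c = 6 (3.960 surviving offspring).

6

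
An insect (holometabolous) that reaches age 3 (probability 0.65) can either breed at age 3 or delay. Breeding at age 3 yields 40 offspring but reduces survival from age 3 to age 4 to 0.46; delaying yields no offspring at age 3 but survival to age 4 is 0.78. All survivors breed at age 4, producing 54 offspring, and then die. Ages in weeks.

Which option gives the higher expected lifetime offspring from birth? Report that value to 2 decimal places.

42.15

breed at age 3: R₀ = 0.65 × (40 + 0.46 × 54) = 0.65 × 64.8400 = 42.1460
delay to age 4: R₀ = 0.65 × (0.78 × 54) = 0.65 × 42.1200 = 27.3780
Higher: breed at age 3 (42.1460).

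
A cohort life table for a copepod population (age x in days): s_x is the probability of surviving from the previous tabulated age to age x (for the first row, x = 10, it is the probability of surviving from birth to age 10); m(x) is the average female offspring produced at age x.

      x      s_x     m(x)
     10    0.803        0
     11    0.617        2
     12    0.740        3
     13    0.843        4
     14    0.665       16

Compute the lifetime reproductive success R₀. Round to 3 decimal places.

6.616

Survivorship from birth: l_x = s_10·s_11·…·s_x.
  l_10 = 0.80300
  l_11 = 0.49545
  l_12 = 0.36663
  l_13 = 0.30907
  l_14 = 0.20553
R₀ = Σ l_x m(x):
  age 10: 0.80300 × 0 = 0.0000
  age 11: 0.49545 × 2 = 0.9909
  age 12: 0.36663 × 3 = 1.0999
  age 13: 0.30907 × 4 = 1.2363
  age 14: 0.20553 × 16 = 3.2885
R₀ = 0.0000 + 0.9909 + 1.0999 + 1.2363 + 3.2885 = 6.6155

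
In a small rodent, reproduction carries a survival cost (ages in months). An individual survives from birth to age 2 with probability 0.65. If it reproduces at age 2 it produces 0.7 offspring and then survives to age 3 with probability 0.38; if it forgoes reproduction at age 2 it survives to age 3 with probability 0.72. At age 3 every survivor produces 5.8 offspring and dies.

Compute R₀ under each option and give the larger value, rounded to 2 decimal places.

breed at age 2: R₀ = 0.65 × (0.7 + 0.38 × 5.8) = 0.65 × 2.9040 = 1.8876
delay to age 3: R₀ = 0.65 × (0.72 × 5.8) = 0.65 × 4.1760 = 2.7144
Higher: delay to age 3 (2.7144).

2.71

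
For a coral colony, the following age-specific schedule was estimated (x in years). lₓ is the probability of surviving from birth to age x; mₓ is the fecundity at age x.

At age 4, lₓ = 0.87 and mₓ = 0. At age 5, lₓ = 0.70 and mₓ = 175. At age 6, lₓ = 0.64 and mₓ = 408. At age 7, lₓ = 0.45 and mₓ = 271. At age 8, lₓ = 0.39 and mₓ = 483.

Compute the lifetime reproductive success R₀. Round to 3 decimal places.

R₀ = Σ lₓ mₓ:
  age 4: 0.87 × 0 = 0.0000
  age 5: 0.70 × 175 = 122.5000
  age 6: 0.64 × 408 = 261.1200
  age 7: 0.45 × 271 = 121.9500
  age 8: 0.39 × 483 = 188.3700
R₀ = 0.0000 + 122.5000 + 261.1200 + 121.9500 + 188.3700 = 693.9400

693.940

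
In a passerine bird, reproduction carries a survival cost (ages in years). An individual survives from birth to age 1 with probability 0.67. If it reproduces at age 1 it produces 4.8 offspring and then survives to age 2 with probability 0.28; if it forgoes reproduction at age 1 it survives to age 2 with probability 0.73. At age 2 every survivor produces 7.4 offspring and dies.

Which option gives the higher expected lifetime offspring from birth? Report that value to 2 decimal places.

4.60

breed at age 1: R₀ = 0.67 × (4.8 + 0.28 × 7.4) = 0.67 × 6.8720 = 4.6042
delay to age 2: R₀ = 0.67 × (0.73 × 7.4) = 0.67 × 5.4020 = 3.6193
Higher: breed at age 1 (4.6042).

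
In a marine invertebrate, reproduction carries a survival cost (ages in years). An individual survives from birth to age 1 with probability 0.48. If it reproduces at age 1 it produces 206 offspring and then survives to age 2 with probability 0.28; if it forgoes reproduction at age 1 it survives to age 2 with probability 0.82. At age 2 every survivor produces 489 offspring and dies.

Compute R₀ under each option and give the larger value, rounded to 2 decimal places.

breed at age 1: R₀ = 0.48 × (206 + 0.28 × 489) = 0.48 × 342.9200 = 164.6016
delay to age 2: R₀ = 0.48 × (0.82 × 489) = 0.48 × 400.9800 = 192.4704
Higher: delay to age 2 (192.4704).

192.47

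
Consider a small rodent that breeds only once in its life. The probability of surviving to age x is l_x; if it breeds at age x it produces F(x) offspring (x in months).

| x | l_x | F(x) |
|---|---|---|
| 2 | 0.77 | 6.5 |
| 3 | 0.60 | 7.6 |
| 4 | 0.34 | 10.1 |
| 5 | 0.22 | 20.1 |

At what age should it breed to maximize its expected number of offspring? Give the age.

Expected offspring if breeding at age x = l_x × F(x):
  age 2: 0.77 × 6.5 = 5.005
  age 3: 0.60 × 7.6 = 4.560
  age 4: 0.34 × 10.1 = 3.434
  age 5: 0.22 × 20.1 = 4.422
Maximum at age 2 (5.005).

2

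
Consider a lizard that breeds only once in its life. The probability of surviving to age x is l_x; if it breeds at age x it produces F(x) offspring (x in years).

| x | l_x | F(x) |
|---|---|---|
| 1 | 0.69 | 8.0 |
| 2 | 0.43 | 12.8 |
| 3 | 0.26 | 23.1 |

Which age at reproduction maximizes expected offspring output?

Expected offspring if breeding at age x = l_x × F(x):
  age 1: 0.69 × 8.0 = 5.520
  age 2: 0.43 × 12.8 = 5.504
  age 3: 0.26 × 23.1 = 6.006
Maximum at age 3 (6.006).

3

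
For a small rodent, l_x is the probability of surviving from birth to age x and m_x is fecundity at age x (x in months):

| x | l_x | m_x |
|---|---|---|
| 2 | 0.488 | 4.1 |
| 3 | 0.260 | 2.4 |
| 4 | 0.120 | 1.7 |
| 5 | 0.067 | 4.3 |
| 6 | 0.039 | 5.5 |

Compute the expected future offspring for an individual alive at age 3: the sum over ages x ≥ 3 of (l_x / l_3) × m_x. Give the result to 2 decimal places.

l_3 = 0.260. Conditional survival from age 3 to x is l_x / l_3.
  x=3: (0.260/0.260) × 2.4 = 2.4000
  x=4: (0.120/0.260) × 1.7 = 0.7846
  x=5: (0.067/0.260) × 4.3 = 1.1081
  x=6: (0.039/0.260) × 5.5 = 0.8250
Sum = 2.4000 + 0.7846 + 1.1081 + 0.8250 = 5.1177

5.12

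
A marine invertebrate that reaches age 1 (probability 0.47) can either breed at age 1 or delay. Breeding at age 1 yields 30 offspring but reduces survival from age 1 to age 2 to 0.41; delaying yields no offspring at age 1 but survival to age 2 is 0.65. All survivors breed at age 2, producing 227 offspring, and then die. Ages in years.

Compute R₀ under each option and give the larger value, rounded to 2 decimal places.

69.35

breed at age 1: R₀ = 0.47 × (30 + 0.41 × 227) = 0.47 × 123.0700 = 57.8429
delay to age 2: R₀ = 0.47 × (0.65 × 227) = 0.47 × 147.5500 = 69.3485
Higher: delay to age 2 (69.3485).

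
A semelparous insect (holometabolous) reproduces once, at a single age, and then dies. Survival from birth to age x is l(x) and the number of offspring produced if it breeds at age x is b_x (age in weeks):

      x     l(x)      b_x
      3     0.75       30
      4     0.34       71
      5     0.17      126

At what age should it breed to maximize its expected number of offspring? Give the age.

4

Expected offspring if breeding at age x = l(x) × b_x:
  age 3: 0.75 × 30 = 22.500
  age 4: 0.34 × 71 = 24.140
  age 5: 0.17 × 126 = 21.420
Maximum at age 4 (24.140).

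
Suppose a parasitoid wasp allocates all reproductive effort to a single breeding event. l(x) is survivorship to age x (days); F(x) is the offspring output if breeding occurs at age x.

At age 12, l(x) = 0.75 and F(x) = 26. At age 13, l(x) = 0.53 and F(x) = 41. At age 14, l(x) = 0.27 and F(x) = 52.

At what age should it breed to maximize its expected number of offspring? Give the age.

Expected offspring if breeding at age x = l(x) × F(x):
  age 12: 0.75 × 26 = 19.500
  age 13: 0.53 × 41 = 21.730
  age 14: 0.27 × 52 = 14.040
Maximum at age 13 (21.730).

13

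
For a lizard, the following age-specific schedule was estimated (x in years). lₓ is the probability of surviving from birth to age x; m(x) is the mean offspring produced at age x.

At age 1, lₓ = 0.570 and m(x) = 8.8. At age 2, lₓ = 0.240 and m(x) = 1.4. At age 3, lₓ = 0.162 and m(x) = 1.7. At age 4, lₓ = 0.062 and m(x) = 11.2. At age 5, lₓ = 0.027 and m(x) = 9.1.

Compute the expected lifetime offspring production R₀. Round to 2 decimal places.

R₀ = Σ lₓ m(x):
  age 1: 0.570 × 8.8 = 5.0160
  age 2: 0.240 × 1.4 = 0.3360
  age 3: 0.162 × 1.7 = 0.2754
  age 4: 0.062 × 11.2 = 0.6944
  age 5: 0.027 × 9.1 = 0.2457
R₀ = 5.0160 + 0.3360 + 0.2754 + 0.6944 + 0.2457 = 6.5675

6.57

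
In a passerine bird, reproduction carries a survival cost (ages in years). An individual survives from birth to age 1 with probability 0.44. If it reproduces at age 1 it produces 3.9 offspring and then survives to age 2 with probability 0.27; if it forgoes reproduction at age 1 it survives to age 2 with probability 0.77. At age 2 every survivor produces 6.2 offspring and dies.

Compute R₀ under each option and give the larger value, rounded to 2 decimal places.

2.45

breed at age 1: R₀ = 0.44 × (3.9 + 0.27 × 6.2) = 0.44 × 5.5740 = 2.4526
delay to age 2: R₀ = 0.44 × (0.77 × 6.2) = 0.44 × 4.7740 = 2.1006
Higher: breed at age 1 (2.4526).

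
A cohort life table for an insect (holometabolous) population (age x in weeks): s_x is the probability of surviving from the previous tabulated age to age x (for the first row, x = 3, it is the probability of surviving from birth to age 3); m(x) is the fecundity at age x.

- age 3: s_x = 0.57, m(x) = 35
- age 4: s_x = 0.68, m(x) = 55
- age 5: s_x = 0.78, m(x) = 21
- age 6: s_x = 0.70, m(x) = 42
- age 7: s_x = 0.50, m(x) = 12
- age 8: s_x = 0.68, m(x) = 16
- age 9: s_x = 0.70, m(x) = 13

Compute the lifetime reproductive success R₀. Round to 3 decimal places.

Survivorship from birth: l_x = s_3·s_4·…·s_x.
  l_3 = 0.57000
  l_4 = 0.38760
  l_5 = 0.30233
  l_6 = 0.21163
  l_7 = 0.10581
  l_8 = 0.07195
  l_9 = 0.05037
R₀ = Σ l_x m(x):
  age 3: 0.57000 × 35 = 19.9500
  age 4: 0.38760 × 55 = 21.3180
  age 5: 0.30233 × 21 = 6.3489
  age 6: 0.21163 × 42 = 8.8885
  age 7: 0.10581 × 12 = 1.2697
  age 8: 0.07195 × 16 = 1.1512
  age 9: 0.05037 × 13 = 0.6548
R₀ = 19.9500 + 21.3180 + 6.3489 + 8.8885 + 1.2697 + 1.1512 + 0.6548 = 59.5811

59.581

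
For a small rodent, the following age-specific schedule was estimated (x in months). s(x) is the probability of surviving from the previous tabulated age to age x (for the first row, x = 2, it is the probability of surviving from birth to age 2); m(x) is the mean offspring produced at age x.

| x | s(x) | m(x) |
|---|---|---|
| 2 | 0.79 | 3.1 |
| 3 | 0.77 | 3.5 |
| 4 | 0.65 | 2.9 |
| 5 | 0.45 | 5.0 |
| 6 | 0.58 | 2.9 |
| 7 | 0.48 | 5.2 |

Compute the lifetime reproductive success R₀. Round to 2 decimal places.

7.17

Survivorship from birth: l_x = s_2·s_3·…·s_x.
  l_2 = 0.79000
  l_3 = 0.60830
  l_4 = 0.39540
  l_5 = 0.17793
  l_6 = 0.10320
  l_7 = 0.04954
R₀ = Σ l_x m(x):
  age 2: 0.79000 × 3.1 = 2.4490
  age 3: 0.60830 × 3.5 = 2.1290
  age 4: 0.39540 × 2.9 = 1.1467
  age 5: 0.17793 × 5.0 = 0.8897
  age 6: 0.10320 × 2.9 = 0.2993
  age 7: 0.04954 × 5.2 = 0.2576
R₀ = 2.4490 + 2.1290 + 1.1467 + 0.8897 + 0.2993 + 0.2576 = 7.1712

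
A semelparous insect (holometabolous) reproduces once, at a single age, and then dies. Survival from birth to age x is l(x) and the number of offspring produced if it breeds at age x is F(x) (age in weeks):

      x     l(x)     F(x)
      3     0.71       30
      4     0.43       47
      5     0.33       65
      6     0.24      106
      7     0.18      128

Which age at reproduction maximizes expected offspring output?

Expected offspring if breeding at age x = l(x) × F(x):
  age 3: 0.71 × 30 = 21.300
  age 4: 0.43 × 47 = 20.210
  age 5: 0.33 × 65 = 21.450
  age 6: 0.24 × 106 = 25.440
  age 7: 0.18 × 128 = 23.040
Maximum at age 6 (25.440).

6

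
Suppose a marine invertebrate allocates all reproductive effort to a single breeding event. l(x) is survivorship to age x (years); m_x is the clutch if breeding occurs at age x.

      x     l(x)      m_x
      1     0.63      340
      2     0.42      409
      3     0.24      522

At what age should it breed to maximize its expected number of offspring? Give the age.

Expected offspring if breeding at age x = l(x) × m_x:
  age 1: 0.63 × 340 = 214.200
  age 2: 0.42 × 409 = 171.780
  age 3: 0.24 × 522 = 125.280
Maximum at age 1 (214.200).

1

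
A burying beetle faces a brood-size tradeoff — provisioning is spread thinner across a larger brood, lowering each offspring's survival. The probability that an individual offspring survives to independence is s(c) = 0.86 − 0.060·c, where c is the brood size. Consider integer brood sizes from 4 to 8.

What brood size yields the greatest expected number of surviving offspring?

Expected surviving offspring = c × s(c):
  c=4: 4 × 0.620 = 2.480
  c=5: 5 × 0.560 = 2.800
  c=6: 6 × 0.500 = 3.000
  c=7: 7 × 0.440 = 3.080
  c=8: 8 × 0.380 = 3.040
Maximum at c = 7 (3.080 surviving offspring).

7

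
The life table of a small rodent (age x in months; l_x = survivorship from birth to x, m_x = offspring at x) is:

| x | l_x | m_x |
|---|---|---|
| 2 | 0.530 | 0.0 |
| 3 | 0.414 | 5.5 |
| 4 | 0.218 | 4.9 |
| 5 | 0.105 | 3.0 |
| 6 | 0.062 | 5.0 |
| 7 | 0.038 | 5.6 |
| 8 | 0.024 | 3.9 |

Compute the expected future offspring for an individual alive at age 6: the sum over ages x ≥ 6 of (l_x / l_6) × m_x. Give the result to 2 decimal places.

9.94

l_6 = 0.062. Conditional survival from age 6 to x is l_x / l_6.
  x=6: (0.062/0.062) × 5.0 = 5.0000
  x=7: (0.038/0.062) × 5.6 = 3.4323
  x=8: (0.024/0.062) × 3.9 = 1.5097
Sum = 5.0000 + 3.4323 + 1.5097 = 9.9419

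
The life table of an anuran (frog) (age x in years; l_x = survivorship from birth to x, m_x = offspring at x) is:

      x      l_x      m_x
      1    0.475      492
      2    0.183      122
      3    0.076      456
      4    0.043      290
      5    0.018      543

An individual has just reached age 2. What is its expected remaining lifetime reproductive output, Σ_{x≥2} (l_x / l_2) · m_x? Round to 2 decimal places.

l_2 = 0.183. Conditional survival from age 2 to x is l_x / l_2.
  x=2: (0.183/0.183) × 122 = 122.0000
  x=3: (0.076/0.183) × 456 = 189.3770
  x=4: (0.043/0.183) × 290 = 68.1421
  x=5: (0.018/0.183) × 543 = 53.4098
Sum = 122.0000 + 189.3770 + 68.1421 + 53.4098 = 432.9290

432.93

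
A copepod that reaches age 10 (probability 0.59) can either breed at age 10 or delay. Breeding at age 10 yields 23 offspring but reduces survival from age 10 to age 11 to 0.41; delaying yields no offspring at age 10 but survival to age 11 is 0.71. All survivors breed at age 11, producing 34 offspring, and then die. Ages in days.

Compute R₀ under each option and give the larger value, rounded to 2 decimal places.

breed at age 10: R₀ = 0.59 × (23 + 0.41 × 34) = 0.59 × 36.9400 = 21.7946
delay to age 11: R₀ = 0.59 × (0.71 × 34) = 0.59 × 24.1400 = 14.2426
Higher: breed at age 10 (21.7946).

21.79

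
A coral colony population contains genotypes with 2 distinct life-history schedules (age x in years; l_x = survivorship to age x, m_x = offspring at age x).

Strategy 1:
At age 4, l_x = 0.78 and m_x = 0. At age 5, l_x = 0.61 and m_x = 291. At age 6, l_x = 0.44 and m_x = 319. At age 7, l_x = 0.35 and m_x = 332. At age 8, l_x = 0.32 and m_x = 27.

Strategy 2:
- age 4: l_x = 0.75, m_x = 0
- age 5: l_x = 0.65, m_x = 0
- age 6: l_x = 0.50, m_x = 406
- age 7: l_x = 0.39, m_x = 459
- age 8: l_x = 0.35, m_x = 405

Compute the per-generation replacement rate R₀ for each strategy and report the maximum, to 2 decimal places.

Strategy 1: R₀ = 0.78×0 + 0.61×291 + 0.44×319 + 0.35×332 + 0.32×27 = 442.7100
Strategy 2: R₀ = 0.75×0 + 0.65×0 + 0.50×406 + 0.39×459 + 0.35×405 = 523.7600
Highest R₀: strategy 2 with 523.7600.

523.76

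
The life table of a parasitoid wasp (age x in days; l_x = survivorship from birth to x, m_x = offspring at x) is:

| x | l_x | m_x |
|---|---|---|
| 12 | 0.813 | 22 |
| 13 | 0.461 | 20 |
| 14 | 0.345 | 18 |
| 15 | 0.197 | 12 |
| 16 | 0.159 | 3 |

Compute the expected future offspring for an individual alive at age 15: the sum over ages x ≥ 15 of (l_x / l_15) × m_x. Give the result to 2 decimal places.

14.42

l_15 = 0.197. Conditional survival from age 15 to x is l_x / l_15.
  x=15: (0.197/0.197) × 12 = 12.0000
  x=16: (0.159/0.197) × 3 = 2.4213
Sum = 12.0000 + 2.4213 = 14.4213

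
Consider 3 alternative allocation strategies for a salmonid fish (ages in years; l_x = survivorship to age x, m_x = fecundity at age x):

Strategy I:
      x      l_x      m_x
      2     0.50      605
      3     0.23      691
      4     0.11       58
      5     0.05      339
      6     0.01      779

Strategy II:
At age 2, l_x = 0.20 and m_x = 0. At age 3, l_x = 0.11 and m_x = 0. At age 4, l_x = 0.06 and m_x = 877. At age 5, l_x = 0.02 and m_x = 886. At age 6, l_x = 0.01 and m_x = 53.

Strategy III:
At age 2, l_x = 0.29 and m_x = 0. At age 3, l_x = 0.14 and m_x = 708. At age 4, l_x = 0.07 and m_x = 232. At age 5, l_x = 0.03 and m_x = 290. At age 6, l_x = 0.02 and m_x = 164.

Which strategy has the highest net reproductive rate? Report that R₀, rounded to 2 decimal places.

Strategy I: R₀ = 0.50×605 + 0.23×691 + 0.11×58 + 0.05×339 + 0.01×779 = 492.5500
Strategy II: R₀ = 0.20×0 + 0.11×0 + 0.06×877 + 0.02×886 + 0.01×53 = 70.8700
Strategy III: R₀ = 0.29×0 + 0.14×708 + 0.07×232 + 0.03×290 + 0.02×164 = 127.3400
Highest R₀: strategy I with 492.5500.

492.55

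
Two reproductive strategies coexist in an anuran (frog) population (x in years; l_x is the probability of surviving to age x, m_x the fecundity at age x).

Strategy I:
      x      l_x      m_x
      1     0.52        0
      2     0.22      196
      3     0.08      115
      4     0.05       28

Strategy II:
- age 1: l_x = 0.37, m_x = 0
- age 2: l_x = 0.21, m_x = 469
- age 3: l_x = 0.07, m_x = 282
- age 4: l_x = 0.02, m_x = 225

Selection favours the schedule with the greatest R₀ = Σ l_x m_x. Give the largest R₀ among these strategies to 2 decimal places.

122.73

Strategy I: R₀ = 0.52×0 + 0.22×196 + 0.08×115 + 0.05×28 = 53.7200
Strategy II: R₀ = 0.37×0 + 0.21×469 + 0.07×282 + 0.02×225 = 122.7300
Highest R₀: strategy II with 122.7300.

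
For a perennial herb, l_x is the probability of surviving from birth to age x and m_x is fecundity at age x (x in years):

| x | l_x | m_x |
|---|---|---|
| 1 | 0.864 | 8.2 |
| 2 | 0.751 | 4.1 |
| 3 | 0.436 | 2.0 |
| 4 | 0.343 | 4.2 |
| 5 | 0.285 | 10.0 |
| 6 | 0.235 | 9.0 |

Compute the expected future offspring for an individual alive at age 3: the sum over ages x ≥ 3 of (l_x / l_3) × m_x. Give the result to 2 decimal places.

16.69

l_3 = 0.436. Conditional survival from age 3 to x is l_x / l_3.
  x=3: (0.436/0.436) × 2.0 = 2.0000
  x=4: (0.343/0.436) × 4.2 = 3.3041
  x=5: (0.285/0.436) × 10.0 = 6.5367
  x=6: (0.235/0.436) × 9.0 = 4.8509
Sum = 2.0000 + 3.3041 + 6.5367 + 4.8509 = 16.6917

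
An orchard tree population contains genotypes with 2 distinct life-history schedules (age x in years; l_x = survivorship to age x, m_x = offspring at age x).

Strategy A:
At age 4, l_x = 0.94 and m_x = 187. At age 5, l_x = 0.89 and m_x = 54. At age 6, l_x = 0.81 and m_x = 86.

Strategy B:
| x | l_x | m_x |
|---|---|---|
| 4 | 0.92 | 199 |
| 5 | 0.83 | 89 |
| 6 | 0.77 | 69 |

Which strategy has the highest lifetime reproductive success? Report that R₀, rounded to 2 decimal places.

310.08

Strategy A: R₀ = 0.94×187 + 0.89×54 + 0.81×86 = 293.5000
Strategy B: R₀ = 0.92×199 + 0.83×89 + 0.77×69 = 310.0800
Highest R₀: strategy B with 310.0800.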